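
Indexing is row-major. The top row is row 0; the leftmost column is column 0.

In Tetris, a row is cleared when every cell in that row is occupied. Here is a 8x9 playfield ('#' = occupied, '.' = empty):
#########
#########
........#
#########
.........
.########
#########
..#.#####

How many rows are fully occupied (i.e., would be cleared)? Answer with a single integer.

Answer: 4

Derivation:
Check each row:
  row 0: 0 empty cells -> FULL (clear)
  row 1: 0 empty cells -> FULL (clear)
  row 2: 8 empty cells -> not full
  row 3: 0 empty cells -> FULL (clear)
  row 4: 9 empty cells -> not full
  row 5: 1 empty cell -> not full
  row 6: 0 empty cells -> FULL (clear)
  row 7: 3 empty cells -> not full
Total rows cleared: 4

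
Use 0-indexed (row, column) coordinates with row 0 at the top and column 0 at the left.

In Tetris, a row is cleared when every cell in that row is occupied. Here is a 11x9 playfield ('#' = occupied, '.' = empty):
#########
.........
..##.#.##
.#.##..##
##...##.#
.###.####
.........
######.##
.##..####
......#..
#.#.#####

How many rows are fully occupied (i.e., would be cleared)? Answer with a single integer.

Answer: 1

Derivation:
Check each row:
  row 0: 0 empty cells -> FULL (clear)
  row 1: 9 empty cells -> not full
  row 2: 4 empty cells -> not full
  row 3: 4 empty cells -> not full
  row 4: 4 empty cells -> not full
  row 5: 2 empty cells -> not full
  row 6: 9 empty cells -> not full
  row 7: 1 empty cell -> not full
  row 8: 3 empty cells -> not full
  row 9: 8 empty cells -> not full
  row 10: 2 empty cells -> not full
Total rows cleared: 1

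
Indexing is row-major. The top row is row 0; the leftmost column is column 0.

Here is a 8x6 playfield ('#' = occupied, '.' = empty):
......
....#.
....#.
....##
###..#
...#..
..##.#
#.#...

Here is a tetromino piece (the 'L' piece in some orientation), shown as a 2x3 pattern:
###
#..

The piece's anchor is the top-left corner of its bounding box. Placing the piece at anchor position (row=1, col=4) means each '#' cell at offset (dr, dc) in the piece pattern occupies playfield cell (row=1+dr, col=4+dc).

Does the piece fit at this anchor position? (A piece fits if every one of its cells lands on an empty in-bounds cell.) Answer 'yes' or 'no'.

Answer: no

Derivation:
Check each piece cell at anchor (1, 4):
  offset (0,0) -> (1,4): occupied ('#') -> FAIL
  offset (0,1) -> (1,5): empty -> OK
  offset (0,2) -> (1,6): out of bounds -> FAIL
  offset (1,0) -> (2,4): occupied ('#') -> FAIL
All cells valid: no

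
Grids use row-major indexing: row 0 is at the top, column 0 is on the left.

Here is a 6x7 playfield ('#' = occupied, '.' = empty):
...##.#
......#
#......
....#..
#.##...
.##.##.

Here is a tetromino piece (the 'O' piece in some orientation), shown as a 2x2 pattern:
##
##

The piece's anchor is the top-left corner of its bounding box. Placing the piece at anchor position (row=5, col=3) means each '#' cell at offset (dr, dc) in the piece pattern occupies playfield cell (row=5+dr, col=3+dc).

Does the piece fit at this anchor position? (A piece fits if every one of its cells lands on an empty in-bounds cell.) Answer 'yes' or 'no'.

Check each piece cell at anchor (5, 3):
  offset (0,0) -> (5,3): empty -> OK
  offset (0,1) -> (5,4): occupied ('#') -> FAIL
  offset (1,0) -> (6,3): out of bounds -> FAIL
  offset (1,1) -> (6,4): out of bounds -> FAIL
All cells valid: no

Answer: no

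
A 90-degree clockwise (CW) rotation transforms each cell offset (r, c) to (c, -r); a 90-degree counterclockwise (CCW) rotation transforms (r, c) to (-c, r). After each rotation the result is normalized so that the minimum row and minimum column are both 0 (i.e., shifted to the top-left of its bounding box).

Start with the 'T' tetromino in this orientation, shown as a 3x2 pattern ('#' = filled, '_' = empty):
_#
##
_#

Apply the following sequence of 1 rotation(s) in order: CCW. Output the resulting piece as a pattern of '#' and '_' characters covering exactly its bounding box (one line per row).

Answer: ###
_#_

Derivation:
Start:
_#
##
_#
After rotation 1 (CCW):
###
_#_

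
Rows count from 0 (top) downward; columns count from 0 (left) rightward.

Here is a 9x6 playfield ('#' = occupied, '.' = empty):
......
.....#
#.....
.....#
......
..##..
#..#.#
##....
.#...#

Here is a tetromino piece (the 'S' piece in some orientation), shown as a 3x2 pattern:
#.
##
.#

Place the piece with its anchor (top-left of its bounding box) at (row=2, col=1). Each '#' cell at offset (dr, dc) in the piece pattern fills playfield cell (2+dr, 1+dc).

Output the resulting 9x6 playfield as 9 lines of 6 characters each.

Fill (2+0,1+0) = (2,1)
Fill (2+1,1+0) = (3,1)
Fill (2+1,1+1) = (3,2)
Fill (2+2,1+1) = (4,2)

Answer: ......
.....#
##....
.##..#
..#...
..##..
#..#.#
##....
.#...#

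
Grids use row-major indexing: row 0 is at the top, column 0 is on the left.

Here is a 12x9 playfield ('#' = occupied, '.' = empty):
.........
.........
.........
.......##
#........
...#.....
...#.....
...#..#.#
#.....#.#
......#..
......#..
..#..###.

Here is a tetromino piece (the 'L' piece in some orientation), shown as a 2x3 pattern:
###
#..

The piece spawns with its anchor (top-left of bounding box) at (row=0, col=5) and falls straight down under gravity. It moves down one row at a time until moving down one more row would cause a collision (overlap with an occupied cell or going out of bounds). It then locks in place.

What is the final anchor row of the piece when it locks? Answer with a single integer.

Answer: 2

Derivation:
Spawn at (row=0, col=5). Try each row:
  row 0: fits
  row 1: fits
  row 2: fits
  row 3: blocked -> lock at row 2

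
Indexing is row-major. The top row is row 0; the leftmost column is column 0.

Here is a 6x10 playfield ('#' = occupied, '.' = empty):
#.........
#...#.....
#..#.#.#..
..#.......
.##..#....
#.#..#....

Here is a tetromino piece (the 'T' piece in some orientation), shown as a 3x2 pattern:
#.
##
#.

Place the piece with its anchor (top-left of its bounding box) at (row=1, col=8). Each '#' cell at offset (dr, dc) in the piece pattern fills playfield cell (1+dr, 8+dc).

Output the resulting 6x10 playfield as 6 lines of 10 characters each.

Fill (1+0,8+0) = (1,8)
Fill (1+1,8+0) = (2,8)
Fill (1+1,8+1) = (2,9)
Fill (1+2,8+0) = (3,8)

Answer: #.........
#...#...#.
#..#.#.###
..#.....#.
.##..#....
#.#..#....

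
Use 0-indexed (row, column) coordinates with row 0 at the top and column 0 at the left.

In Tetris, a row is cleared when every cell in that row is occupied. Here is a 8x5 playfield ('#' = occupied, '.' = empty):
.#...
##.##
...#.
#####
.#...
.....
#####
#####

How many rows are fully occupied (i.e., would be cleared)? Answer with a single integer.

Check each row:
  row 0: 4 empty cells -> not full
  row 1: 1 empty cell -> not full
  row 2: 4 empty cells -> not full
  row 3: 0 empty cells -> FULL (clear)
  row 4: 4 empty cells -> not full
  row 5: 5 empty cells -> not full
  row 6: 0 empty cells -> FULL (clear)
  row 7: 0 empty cells -> FULL (clear)
Total rows cleared: 3

Answer: 3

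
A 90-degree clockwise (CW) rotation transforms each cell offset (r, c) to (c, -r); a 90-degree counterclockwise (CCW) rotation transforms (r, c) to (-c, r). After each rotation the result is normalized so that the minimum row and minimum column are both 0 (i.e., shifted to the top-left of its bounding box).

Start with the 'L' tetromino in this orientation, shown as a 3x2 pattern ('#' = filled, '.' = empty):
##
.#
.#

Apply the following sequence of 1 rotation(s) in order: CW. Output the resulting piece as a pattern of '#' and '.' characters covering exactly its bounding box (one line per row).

Answer: ..#
###

Derivation:
Start:
##
.#
.#
After rotation 1 (CW):
..#
###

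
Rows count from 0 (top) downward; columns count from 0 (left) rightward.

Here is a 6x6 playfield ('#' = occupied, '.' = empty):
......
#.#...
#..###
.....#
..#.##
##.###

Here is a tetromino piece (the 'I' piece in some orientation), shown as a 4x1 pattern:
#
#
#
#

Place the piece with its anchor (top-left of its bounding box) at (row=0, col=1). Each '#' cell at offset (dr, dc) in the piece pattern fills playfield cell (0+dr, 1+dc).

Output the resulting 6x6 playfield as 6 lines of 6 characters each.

Fill (0+0,1+0) = (0,1)
Fill (0+1,1+0) = (1,1)
Fill (0+2,1+0) = (2,1)
Fill (0+3,1+0) = (3,1)

Answer: .#....
###...
##.###
.#...#
..#.##
##.###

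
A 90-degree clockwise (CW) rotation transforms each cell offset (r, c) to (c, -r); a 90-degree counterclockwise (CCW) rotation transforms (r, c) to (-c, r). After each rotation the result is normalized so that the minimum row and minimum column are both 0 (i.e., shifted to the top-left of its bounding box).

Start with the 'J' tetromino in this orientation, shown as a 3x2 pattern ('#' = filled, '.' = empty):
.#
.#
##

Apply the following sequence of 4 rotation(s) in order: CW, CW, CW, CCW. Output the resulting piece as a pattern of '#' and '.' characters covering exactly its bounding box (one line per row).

Answer: ##
#.
#.

Derivation:
Start:
.#
.#
##
After rotation 1 (CW):
#..
###
After rotation 2 (CW):
##
#.
#.
After rotation 3 (CW):
###
..#
After rotation 4 (CCW):
##
#.
#.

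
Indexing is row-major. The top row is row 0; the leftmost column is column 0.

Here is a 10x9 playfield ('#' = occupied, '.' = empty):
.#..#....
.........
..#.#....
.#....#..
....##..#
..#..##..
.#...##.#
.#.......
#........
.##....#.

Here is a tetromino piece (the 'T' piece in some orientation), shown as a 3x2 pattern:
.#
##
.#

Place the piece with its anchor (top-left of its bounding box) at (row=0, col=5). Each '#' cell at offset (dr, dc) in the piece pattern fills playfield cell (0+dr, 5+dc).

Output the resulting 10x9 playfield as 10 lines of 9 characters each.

Fill (0+0,5+1) = (0,6)
Fill (0+1,5+0) = (1,5)
Fill (0+1,5+1) = (1,6)
Fill (0+2,5+1) = (2,6)

Answer: .#..#.#..
.....##..
..#.#.#..
.#....#..
....##..#
..#..##..
.#...##.#
.#.......
#........
.##....#.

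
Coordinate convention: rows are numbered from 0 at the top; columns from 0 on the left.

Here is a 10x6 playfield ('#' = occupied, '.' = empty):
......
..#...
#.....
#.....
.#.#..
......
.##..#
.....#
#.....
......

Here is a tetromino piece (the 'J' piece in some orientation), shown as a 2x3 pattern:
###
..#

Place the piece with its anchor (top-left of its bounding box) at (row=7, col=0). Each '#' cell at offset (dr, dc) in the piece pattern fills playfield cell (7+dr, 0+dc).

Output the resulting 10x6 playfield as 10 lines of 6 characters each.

Fill (7+0,0+0) = (7,0)
Fill (7+0,0+1) = (7,1)
Fill (7+0,0+2) = (7,2)
Fill (7+1,0+2) = (8,2)

Answer: ......
..#...
#.....
#.....
.#.#..
......
.##..#
###..#
#.#...
......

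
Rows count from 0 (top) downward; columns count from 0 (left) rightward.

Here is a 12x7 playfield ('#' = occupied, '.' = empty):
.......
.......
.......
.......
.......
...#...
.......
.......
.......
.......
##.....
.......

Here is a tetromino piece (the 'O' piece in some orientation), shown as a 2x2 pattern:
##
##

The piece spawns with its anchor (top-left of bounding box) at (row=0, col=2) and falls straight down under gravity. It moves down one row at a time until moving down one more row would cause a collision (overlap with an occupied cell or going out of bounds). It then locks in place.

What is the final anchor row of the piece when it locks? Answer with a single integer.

Spawn at (row=0, col=2). Try each row:
  row 0: fits
  row 1: fits
  row 2: fits
  row 3: fits
  row 4: blocked -> lock at row 3

Answer: 3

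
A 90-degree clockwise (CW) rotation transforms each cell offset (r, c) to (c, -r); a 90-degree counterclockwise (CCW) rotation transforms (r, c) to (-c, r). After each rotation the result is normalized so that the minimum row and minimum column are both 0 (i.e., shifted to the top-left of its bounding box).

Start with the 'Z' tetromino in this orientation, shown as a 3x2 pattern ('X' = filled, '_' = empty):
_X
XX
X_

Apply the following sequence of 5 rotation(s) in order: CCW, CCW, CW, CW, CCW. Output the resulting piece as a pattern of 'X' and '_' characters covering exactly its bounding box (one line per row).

Start:
_X
XX
X_
After rotation 1 (CCW):
XX_
_XX
After rotation 2 (CCW):
_X
XX
X_
After rotation 3 (CW):
XX_
_XX
After rotation 4 (CW):
_X
XX
X_
After rotation 5 (CCW):
XX_
_XX

Answer: XX_
_XX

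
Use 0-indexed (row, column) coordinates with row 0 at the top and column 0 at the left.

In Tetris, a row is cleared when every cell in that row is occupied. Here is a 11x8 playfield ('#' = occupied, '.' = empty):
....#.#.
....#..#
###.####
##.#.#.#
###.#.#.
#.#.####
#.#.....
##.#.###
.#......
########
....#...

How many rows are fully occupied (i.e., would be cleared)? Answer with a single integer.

Check each row:
  row 0: 6 empty cells -> not full
  row 1: 6 empty cells -> not full
  row 2: 1 empty cell -> not full
  row 3: 3 empty cells -> not full
  row 4: 3 empty cells -> not full
  row 5: 2 empty cells -> not full
  row 6: 6 empty cells -> not full
  row 7: 2 empty cells -> not full
  row 8: 7 empty cells -> not full
  row 9: 0 empty cells -> FULL (clear)
  row 10: 7 empty cells -> not full
Total rows cleared: 1

Answer: 1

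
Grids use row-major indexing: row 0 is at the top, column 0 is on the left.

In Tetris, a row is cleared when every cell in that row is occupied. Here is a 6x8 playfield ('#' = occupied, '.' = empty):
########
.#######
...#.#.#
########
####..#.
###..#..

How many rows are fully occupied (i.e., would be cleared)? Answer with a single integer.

Answer: 2

Derivation:
Check each row:
  row 0: 0 empty cells -> FULL (clear)
  row 1: 1 empty cell -> not full
  row 2: 5 empty cells -> not full
  row 3: 0 empty cells -> FULL (clear)
  row 4: 3 empty cells -> not full
  row 5: 4 empty cells -> not full
Total rows cleared: 2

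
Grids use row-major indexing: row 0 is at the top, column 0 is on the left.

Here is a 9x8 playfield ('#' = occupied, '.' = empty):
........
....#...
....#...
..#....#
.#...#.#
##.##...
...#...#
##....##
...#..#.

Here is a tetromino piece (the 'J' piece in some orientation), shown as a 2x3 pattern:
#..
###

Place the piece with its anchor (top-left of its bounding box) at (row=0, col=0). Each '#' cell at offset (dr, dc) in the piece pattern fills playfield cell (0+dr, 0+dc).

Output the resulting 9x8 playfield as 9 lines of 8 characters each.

Answer: #.......
###.#...
....#...
..#....#
.#...#.#
##.##...
...#...#
##....##
...#..#.

Derivation:
Fill (0+0,0+0) = (0,0)
Fill (0+1,0+0) = (1,0)
Fill (0+1,0+1) = (1,1)
Fill (0+1,0+2) = (1,2)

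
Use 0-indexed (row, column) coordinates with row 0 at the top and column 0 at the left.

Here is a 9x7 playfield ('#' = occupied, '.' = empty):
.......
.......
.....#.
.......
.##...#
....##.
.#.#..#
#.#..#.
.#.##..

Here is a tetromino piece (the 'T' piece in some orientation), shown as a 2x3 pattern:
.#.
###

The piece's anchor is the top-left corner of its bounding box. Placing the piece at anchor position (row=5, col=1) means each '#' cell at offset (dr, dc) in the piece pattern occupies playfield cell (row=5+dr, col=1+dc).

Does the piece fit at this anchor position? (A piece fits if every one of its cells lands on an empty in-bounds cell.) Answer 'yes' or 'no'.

Answer: no

Derivation:
Check each piece cell at anchor (5, 1):
  offset (0,1) -> (5,2): empty -> OK
  offset (1,0) -> (6,1): occupied ('#') -> FAIL
  offset (1,1) -> (6,2): empty -> OK
  offset (1,2) -> (6,3): occupied ('#') -> FAIL
All cells valid: no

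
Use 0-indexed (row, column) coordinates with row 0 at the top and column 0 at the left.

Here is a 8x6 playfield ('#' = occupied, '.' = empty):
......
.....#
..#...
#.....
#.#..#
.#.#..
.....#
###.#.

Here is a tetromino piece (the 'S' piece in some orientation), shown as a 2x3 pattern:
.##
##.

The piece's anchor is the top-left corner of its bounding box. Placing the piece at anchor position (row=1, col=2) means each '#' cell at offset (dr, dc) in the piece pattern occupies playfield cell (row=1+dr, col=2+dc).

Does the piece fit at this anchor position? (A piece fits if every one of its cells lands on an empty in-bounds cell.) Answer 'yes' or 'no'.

Answer: no

Derivation:
Check each piece cell at anchor (1, 2):
  offset (0,1) -> (1,3): empty -> OK
  offset (0,2) -> (1,4): empty -> OK
  offset (1,0) -> (2,2): occupied ('#') -> FAIL
  offset (1,1) -> (2,3): empty -> OK
All cells valid: no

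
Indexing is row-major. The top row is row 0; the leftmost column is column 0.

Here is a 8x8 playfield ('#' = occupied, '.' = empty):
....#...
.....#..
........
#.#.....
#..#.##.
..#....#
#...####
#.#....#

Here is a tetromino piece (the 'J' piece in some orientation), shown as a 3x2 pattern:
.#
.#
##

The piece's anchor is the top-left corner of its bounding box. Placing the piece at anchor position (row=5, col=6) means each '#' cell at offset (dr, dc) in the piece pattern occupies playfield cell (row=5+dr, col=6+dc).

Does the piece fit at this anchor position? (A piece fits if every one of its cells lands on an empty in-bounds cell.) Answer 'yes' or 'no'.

Check each piece cell at anchor (5, 6):
  offset (0,1) -> (5,7): occupied ('#') -> FAIL
  offset (1,1) -> (6,7): occupied ('#') -> FAIL
  offset (2,0) -> (7,6): empty -> OK
  offset (2,1) -> (7,7): occupied ('#') -> FAIL
All cells valid: no

Answer: no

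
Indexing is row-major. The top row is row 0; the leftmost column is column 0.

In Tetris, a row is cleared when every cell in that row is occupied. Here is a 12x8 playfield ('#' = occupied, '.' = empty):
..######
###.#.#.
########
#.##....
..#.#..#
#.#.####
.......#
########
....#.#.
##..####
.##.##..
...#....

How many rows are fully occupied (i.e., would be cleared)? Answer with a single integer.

Answer: 2

Derivation:
Check each row:
  row 0: 2 empty cells -> not full
  row 1: 3 empty cells -> not full
  row 2: 0 empty cells -> FULL (clear)
  row 3: 5 empty cells -> not full
  row 4: 5 empty cells -> not full
  row 5: 2 empty cells -> not full
  row 6: 7 empty cells -> not full
  row 7: 0 empty cells -> FULL (clear)
  row 8: 6 empty cells -> not full
  row 9: 2 empty cells -> not full
  row 10: 4 empty cells -> not full
  row 11: 7 empty cells -> not full
Total rows cleared: 2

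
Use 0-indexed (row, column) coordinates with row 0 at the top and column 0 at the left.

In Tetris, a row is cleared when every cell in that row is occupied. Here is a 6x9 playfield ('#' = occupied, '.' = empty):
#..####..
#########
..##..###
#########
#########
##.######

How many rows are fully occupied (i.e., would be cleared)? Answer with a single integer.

Check each row:
  row 0: 4 empty cells -> not full
  row 1: 0 empty cells -> FULL (clear)
  row 2: 4 empty cells -> not full
  row 3: 0 empty cells -> FULL (clear)
  row 4: 0 empty cells -> FULL (clear)
  row 5: 1 empty cell -> not full
Total rows cleared: 3

Answer: 3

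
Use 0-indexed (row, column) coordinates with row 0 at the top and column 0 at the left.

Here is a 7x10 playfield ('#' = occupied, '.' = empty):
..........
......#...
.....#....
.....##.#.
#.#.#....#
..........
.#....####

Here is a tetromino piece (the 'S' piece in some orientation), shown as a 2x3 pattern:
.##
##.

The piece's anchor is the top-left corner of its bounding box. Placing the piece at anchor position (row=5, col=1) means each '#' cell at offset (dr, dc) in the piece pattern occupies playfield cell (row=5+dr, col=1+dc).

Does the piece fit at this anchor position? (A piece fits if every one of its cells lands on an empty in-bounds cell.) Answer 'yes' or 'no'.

Check each piece cell at anchor (5, 1):
  offset (0,1) -> (5,2): empty -> OK
  offset (0,2) -> (5,3): empty -> OK
  offset (1,0) -> (6,1): occupied ('#') -> FAIL
  offset (1,1) -> (6,2): empty -> OK
All cells valid: no

Answer: no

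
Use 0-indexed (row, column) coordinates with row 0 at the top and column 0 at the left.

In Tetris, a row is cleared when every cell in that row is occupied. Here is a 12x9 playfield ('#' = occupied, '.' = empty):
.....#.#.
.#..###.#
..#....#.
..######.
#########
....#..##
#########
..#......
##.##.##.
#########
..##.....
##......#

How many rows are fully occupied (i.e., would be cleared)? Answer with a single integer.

Check each row:
  row 0: 7 empty cells -> not full
  row 1: 4 empty cells -> not full
  row 2: 7 empty cells -> not full
  row 3: 3 empty cells -> not full
  row 4: 0 empty cells -> FULL (clear)
  row 5: 6 empty cells -> not full
  row 6: 0 empty cells -> FULL (clear)
  row 7: 8 empty cells -> not full
  row 8: 3 empty cells -> not full
  row 9: 0 empty cells -> FULL (clear)
  row 10: 7 empty cells -> not full
  row 11: 6 empty cells -> not full
Total rows cleared: 3

Answer: 3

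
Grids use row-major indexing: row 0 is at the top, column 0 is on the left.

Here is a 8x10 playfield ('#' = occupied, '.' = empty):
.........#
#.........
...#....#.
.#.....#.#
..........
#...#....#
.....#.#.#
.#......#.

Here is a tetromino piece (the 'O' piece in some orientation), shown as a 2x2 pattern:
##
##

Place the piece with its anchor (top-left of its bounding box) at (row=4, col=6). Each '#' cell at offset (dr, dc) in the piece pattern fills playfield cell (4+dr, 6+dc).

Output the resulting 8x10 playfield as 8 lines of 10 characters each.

Fill (4+0,6+0) = (4,6)
Fill (4+0,6+1) = (4,7)
Fill (4+1,6+0) = (5,6)
Fill (4+1,6+1) = (5,7)

Answer: .........#
#.........
...#....#.
.#.....#.#
......##..
#...#.##.#
.....#.#.#
.#......#.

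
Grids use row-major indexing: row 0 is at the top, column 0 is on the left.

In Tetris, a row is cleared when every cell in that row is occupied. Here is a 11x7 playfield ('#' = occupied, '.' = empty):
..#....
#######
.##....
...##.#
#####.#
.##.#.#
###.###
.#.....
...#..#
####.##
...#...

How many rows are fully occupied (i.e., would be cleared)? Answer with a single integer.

Check each row:
  row 0: 6 empty cells -> not full
  row 1: 0 empty cells -> FULL (clear)
  row 2: 5 empty cells -> not full
  row 3: 4 empty cells -> not full
  row 4: 1 empty cell -> not full
  row 5: 3 empty cells -> not full
  row 6: 1 empty cell -> not full
  row 7: 6 empty cells -> not full
  row 8: 5 empty cells -> not full
  row 9: 1 empty cell -> not full
  row 10: 6 empty cells -> not full
Total rows cleared: 1

Answer: 1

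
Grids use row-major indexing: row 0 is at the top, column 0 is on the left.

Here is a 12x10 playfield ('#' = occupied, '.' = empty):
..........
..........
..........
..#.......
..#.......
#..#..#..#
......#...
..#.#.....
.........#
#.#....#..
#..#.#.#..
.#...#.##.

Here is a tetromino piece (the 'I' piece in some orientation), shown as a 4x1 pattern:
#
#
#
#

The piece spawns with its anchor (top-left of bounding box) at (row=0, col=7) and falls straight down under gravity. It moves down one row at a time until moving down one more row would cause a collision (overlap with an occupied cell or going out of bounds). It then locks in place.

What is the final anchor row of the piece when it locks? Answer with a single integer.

Spawn at (row=0, col=7). Try each row:
  row 0: fits
  row 1: fits
  row 2: fits
  row 3: fits
  row 4: fits
  row 5: fits
  row 6: blocked -> lock at row 5

Answer: 5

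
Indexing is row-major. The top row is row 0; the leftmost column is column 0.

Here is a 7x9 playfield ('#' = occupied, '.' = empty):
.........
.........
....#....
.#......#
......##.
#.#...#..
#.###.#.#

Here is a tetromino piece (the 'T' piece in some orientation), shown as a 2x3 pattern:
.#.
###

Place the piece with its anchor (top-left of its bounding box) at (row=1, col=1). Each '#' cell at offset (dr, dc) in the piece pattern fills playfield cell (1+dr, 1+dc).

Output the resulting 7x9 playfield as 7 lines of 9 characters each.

Fill (1+0,1+1) = (1,2)
Fill (1+1,1+0) = (2,1)
Fill (1+1,1+1) = (2,2)
Fill (1+1,1+2) = (2,3)

Answer: .........
..#......
.####....
.#......#
......##.
#.#...#..
#.###.#.#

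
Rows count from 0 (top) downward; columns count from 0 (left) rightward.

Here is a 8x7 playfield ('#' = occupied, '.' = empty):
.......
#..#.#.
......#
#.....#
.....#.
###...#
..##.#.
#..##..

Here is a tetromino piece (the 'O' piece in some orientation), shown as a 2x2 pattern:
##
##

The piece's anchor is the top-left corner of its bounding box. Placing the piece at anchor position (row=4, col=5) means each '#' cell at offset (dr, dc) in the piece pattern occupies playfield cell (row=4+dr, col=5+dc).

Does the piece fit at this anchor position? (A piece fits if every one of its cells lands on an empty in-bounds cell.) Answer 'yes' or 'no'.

Answer: no

Derivation:
Check each piece cell at anchor (4, 5):
  offset (0,0) -> (4,5): occupied ('#') -> FAIL
  offset (0,1) -> (4,6): empty -> OK
  offset (1,0) -> (5,5): empty -> OK
  offset (1,1) -> (5,6): occupied ('#') -> FAIL
All cells valid: no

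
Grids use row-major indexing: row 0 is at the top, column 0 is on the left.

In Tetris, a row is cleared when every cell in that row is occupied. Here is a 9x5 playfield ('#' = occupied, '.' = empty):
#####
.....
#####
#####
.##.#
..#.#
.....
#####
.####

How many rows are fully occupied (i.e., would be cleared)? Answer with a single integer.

Answer: 4

Derivation:
Check each row:
  row 0: 0 empty cells -> FULL (clear)
  row 1: 5 empty cells -> not full
  row 2: 0 empty cells -> FULL (clear)
  row 3: 0 empty cells -> FULL (clear)
  row 4: 2 empty cells -> not full
  row 5: 3 empty cells -> not full
  row 6: 5 empty cells -> not full
  row 7: 0 empty cells -> FULL (clear)
  row 8: 1 empty cell -> not full
Total rows cleared: 4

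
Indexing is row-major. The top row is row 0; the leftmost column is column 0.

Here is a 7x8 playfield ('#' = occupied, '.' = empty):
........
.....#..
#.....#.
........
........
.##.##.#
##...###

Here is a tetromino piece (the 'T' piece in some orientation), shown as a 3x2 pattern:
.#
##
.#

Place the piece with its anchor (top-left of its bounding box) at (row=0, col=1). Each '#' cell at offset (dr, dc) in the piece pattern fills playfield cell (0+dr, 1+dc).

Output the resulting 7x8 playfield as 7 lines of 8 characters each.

Fill (0+0,1+1) = (0,2)
Fill (0+1,1+0) = (1,1)
Fill (0+1,1+1) = (1,2)
Fill (0+2,1+1) = (2,2)

Answer: ..#.....
.##..#..
#.#...#.
........
........
.##.##.#
##...###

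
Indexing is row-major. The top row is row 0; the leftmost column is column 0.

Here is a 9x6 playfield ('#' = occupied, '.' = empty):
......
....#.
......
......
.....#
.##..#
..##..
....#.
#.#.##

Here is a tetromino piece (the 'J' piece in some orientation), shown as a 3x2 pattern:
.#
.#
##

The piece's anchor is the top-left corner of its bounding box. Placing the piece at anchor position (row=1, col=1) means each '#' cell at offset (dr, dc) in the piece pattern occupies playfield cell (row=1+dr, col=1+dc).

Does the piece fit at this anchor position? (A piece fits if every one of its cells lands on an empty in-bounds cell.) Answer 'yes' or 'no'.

Check each piece cell at anchor (1, 1):
  offset (0,1) -> (1,2): empty -> OK
  offset (1,1) -> (2,2): empty -> OK
  offset (2,0) -> (3,1): empty -> OK
  offset (2,1) -> (3,2): empty -> OK
All cells valid: yes

Answer: yes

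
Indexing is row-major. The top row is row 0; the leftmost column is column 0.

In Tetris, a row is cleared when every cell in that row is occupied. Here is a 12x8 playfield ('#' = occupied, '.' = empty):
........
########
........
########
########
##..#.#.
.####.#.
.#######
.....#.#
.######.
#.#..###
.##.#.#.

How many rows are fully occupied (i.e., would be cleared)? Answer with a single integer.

Check each row:
  row 0: 8 empty cells -> not full
  row 1: 0 empty cells -> FULL (clear)
  row 2: 8 empty cells -> not full
  row 3: 0 empty cells -> FULL (clear)
  row 4: 0 empty cells -> FULL (clear)
  row 5: 4 empty cells -> not full
  row 6: 3 empty cells -> not full
  row 7: 1 empty cell -> not full
  row 8: 6 empty cells -> not full
  row 9: 2 empty cells -> not full
  row 10: 3 empty cells -> not full
  row 11: 4 empty cells -> not full
Total rows cleared: 3

Answer: 3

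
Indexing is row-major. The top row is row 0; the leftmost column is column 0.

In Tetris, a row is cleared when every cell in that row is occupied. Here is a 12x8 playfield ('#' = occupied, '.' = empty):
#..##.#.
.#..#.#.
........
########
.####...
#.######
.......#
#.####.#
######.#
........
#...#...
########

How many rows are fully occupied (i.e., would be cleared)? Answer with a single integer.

Answer: 2

Derivation:
Check each row:
  row 0: 4 empty cells -> not full
  row 1: 5 empty cells -> not full
  row 2: 8 empty cells -> not full
  row 3: 0 empty cells -> FULL (clear)
  row 4: 4 empty cells -> not full
  row 5: 1 empty cell -> not full
  row 6: 7 empty cells -> not full
  row 7: 2 empty cells -> not full
  row 8: 1 empty cell -> not full
  row 9: 8 empty cells -> not full
  row 10: 6 empty cells -> not full
  row 11: 0 empty cells -> FULL (clear)
Total rows cleared: 2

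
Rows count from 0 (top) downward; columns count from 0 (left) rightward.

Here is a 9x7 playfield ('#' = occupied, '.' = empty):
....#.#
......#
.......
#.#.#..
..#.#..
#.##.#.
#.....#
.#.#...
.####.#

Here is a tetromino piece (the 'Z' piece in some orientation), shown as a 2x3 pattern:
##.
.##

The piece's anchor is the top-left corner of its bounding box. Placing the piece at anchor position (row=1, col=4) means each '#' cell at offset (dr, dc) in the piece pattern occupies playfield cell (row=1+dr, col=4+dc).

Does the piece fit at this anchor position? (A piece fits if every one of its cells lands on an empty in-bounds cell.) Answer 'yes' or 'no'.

Answer: yes

Derivation:
Check each piece cell at anchor (1, 4):
  offset (0,0) -> (1,4): empty -> OK
  offset (0,1) -> (1,5): empty -> OK
  offset (1,1) -> (2,5): empty -> OK
  offset (1,2) -> (2,6): empty -> OK
All cells valid: yes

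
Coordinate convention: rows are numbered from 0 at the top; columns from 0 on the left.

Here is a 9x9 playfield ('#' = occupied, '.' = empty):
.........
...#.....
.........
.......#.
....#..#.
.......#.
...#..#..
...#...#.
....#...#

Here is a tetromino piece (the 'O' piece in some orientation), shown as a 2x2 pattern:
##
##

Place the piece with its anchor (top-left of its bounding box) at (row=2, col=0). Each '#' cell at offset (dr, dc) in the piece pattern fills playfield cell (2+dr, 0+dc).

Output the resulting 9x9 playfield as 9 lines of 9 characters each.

Answer: .........
...#.....
##.......
##.....#.
....#..#.
.......#.
...#..#..
...#...#.
....#...#

Derivation:
Fill (2+0,0+0) = (2,0)
Fill (2+0,0+1) = (2,1)
Fill (2+1,0+0) = (3,0)
Fill (2+1,0+1) = (3,1)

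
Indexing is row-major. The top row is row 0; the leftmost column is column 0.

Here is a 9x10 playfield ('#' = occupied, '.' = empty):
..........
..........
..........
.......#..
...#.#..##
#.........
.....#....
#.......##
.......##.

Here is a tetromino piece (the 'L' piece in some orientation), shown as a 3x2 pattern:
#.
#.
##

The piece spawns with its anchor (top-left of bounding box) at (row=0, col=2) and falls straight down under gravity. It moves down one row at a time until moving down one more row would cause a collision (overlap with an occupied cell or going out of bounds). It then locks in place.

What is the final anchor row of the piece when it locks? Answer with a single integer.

Spawn at (row=0, col=2). Try each row:
  row 0: fits
  row 1: fits
  row 2: blocked -> lock at row 1

Answer: 1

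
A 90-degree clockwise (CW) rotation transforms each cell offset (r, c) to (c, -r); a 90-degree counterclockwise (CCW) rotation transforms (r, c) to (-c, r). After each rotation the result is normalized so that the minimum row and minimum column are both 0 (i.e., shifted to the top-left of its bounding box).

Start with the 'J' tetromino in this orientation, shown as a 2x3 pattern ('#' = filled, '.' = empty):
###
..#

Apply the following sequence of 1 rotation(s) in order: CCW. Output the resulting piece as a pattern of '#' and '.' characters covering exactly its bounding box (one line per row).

Answer: ##
#.
#.

Derivation:
Start:
###
..#
After rotation 1 (CCW):
##
#.
#.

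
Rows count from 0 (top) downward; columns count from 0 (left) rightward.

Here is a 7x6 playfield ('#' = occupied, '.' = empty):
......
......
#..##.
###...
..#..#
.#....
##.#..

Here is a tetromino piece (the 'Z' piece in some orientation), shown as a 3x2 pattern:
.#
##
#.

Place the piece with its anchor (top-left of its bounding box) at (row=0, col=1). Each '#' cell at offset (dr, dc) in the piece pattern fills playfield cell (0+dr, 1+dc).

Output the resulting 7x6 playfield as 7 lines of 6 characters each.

Answer: ..#...
.##...
##.##.
###...
..#..#
.#....
##.#..

Derivation:
Fill (0+0,1+1) = (0,2)
Fill (0+1,1+0) = (1,1)
Fill (0+1,1+1) = (1,2)
Fill (0+2,1+0) = (2,1)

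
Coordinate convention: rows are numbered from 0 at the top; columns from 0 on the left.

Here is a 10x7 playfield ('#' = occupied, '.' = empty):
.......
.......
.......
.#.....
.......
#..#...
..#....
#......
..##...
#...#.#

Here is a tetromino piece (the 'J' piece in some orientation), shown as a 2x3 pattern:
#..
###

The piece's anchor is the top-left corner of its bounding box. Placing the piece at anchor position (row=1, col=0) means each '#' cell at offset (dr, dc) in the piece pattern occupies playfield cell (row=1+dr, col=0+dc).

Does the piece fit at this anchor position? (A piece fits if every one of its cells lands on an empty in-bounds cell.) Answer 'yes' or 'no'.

Check each piece cell at anchor (1, 0):
  offset (0,0) -> (1,0): empty -> OK
  offset (1,0) -> (2,0): empty -> OK
  offset (1,1) -> (2,1): empty -> OK
  offset (1,2) -> (2,2): empty -> OK
All cells valid: yes

Answer: yes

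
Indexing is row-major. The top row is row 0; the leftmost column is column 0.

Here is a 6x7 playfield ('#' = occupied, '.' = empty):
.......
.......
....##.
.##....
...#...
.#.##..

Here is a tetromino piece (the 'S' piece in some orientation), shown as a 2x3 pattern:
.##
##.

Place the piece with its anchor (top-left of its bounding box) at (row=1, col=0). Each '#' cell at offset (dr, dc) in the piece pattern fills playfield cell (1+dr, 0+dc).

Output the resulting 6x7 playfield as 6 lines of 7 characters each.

Answer: .......
.##....
##..##.
.##....
...#...
.#.##..

Derivation:
Fill (1+0,0+1) = (1,1)
Fill (1+0,0+2) = (1,2)
Fill (1+1,0+0) = (2,0)
Fill (1+1,0+1) = (2,1)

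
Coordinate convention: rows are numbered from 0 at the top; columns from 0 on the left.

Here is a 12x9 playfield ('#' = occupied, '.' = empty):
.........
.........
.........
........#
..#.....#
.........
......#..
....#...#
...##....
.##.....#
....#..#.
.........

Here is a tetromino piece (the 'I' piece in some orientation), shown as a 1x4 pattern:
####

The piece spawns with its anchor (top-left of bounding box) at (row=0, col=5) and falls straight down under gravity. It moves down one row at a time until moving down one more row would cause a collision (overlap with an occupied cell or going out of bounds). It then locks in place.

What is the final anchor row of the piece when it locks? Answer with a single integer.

Spawn at (row=0, col=5). Try each row:
  row 0: fits
  row 1: fits
  row 2: fits
  row 3: blocked -> lock at row 2

Answer: 2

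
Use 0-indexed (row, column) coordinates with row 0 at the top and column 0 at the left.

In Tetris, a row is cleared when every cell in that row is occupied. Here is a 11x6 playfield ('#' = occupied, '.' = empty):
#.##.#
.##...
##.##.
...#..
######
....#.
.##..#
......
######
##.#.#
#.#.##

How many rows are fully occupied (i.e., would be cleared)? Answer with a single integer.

Check each row:
  row 0: 2 empty cells -> not full
  row 1: 4 empty cells -> not full
  row 2: 2 empty cells -> not full
  row 3: 5 empty cells -> not full
  row 4: 0 empty cells -> FULL (clear)
  row 5: 5 empty cells -> not full
  row 6: 3 empty cells -> not full
  row 7: 6 empty cells -> not full
  row 8: 0 empty cells -> FULL (clear)
  row 9: 2 empty cells -> not full
  row 10: 2 empty cells -> not full
Total rows cleared: 2

Answer: 2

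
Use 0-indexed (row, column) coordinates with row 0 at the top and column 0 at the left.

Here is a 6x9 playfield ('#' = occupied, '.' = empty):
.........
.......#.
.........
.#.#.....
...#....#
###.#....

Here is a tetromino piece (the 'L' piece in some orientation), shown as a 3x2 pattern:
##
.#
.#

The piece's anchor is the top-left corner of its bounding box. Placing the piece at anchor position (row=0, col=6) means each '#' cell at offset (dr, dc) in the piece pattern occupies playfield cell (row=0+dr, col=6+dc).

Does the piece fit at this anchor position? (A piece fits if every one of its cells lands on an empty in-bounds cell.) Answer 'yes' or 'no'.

Check each piece cell at anchor (0, 6):
  offset (0,0) -> (0,6): empty -> OK
  offset (0,1) -> (0,7): empty -> OK
  offset (1,1) -> (1,7): occupied ('#') -> FAIL
  offset (2,1) -> (2,7): empty -> OK
All cells valid: no

Answer: no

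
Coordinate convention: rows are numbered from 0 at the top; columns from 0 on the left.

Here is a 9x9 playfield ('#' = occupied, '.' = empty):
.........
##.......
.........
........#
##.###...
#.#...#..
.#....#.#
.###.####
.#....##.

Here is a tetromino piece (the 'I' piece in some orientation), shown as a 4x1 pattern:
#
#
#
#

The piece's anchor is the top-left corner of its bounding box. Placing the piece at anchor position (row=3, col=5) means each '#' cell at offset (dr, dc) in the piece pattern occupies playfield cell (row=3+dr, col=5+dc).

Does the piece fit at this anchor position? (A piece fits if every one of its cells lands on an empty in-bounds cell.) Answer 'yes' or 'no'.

Check each piece cell at anchor (3, 5):
  offset (0,0) -> (3,5): empty -> OK
  offset (1,0) -> (4,5): occupied ('#') -> FAIL
  offset (2,0) -> (5,5): empty -> OK
  offset (3,0) -> (6,5): empty -> OK
All cells valid: no

Answer: no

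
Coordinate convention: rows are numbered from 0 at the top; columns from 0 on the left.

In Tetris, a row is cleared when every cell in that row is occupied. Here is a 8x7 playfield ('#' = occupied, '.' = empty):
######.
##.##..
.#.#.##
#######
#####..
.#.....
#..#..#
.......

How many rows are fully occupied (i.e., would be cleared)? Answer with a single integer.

Answer: 1

Derivation:
Check each row:
  row 0: 1 empty cell -> not full
  row 1: 3 empty cells -> not full
  row 2: 3 empty cells -> not full
  row 3: 0 empty cells -> FULL (clear)
  row 4: 2 empty cells -> not full
  row 5: 6 empty cells -> not full
  row 6: 4 empty cells -> not full
  row 7: 7 empty cells -> not full
Total rows cleared: 1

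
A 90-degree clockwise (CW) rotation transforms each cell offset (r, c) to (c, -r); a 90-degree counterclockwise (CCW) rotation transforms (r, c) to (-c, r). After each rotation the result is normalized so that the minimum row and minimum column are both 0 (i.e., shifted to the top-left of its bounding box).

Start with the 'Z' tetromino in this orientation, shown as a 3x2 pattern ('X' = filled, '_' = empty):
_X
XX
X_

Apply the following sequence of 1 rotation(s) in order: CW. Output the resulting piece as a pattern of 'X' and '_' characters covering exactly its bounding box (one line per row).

Answer: XX_
_XX

Derivation:
Start:
_X
XX
X_
After rotation 1 (CW):
XX_
_XX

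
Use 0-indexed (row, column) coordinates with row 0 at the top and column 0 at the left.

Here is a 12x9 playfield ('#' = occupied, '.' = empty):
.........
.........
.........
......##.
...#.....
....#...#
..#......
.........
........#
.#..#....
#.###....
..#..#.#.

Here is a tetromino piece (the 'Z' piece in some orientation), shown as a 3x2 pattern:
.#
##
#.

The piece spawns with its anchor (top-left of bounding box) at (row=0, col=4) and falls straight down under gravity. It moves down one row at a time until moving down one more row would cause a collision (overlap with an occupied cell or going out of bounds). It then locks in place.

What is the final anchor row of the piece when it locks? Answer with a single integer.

Answer: 2

Derivation:
Spawn at (row=0, col=4). Try each row:
  row 0: fits
  row 1: fits
  row 2: fits
  row 3: blocked -> lock at row 2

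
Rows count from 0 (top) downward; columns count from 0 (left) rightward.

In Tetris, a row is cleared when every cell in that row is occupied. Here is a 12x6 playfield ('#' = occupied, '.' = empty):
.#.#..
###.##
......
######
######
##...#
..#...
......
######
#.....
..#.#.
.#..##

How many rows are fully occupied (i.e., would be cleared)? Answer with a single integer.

Answer: 3

Derivation:
Check each row:
  row 0: 4 empty cells -> not full
  row 1: 1 empty cell -> not full
  row 2: 6 empty cells -> not full
  row 3: 0 empty cells -> FULL (clear)
  row 4: 0 empty cells -> FULL (clear)
  row 5: 3 empty cells -> not full
  row 6: 5 empty cells -> not full
  row 7: 6 empty cells -> not full
  row 8: 0 empty cells -> FULL (clear)
  row 9: 5 empty cells -> not full
  row 10: 4 empty cells -> not full
  row 11: 3 empty cells -> not full
Total rows cleared: 3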